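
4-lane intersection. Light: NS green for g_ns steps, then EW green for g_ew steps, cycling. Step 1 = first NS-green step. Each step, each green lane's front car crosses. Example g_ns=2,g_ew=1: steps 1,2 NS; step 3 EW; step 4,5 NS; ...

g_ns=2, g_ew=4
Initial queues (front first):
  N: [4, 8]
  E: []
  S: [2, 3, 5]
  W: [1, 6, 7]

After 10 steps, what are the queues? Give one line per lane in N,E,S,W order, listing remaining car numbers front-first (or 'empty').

Step 1 [NS]: N:car4-GO,E:wait,S:car2-GO,W:wait | queues: N=1 E=0 S=2 W=3
Step 2 [NS]: N:car8-GO,E:wait,S:car3-GO,W:wait | queues: N=0 E=0 S=1 W=3
Step 3 [EW]: N:wait,E:empty,S:wait,W:car1-GO | queues: N=0 E=0 S=1 W=2
Step 4 [EW]: N:wait,E:empty,S:wait,W:car6-GO | queues: N=0 E=0 S=1 W=1
Step 5 [EW]: N:wait,E:empty,S:wait,W:car7-GO | queues: N=0 E=0 S=1 W=0
Step 6 [EW]: N:wait,E:empty,S:wait,W:empty | queues: N=0 E=0 S=1 W=0
Step 7 [NS]: N:empty,E:wait,S:car5-GO,W:wait | queues: N=0 E=0 S=0 W=0

N: empty
E: empty
S: empty
W: empty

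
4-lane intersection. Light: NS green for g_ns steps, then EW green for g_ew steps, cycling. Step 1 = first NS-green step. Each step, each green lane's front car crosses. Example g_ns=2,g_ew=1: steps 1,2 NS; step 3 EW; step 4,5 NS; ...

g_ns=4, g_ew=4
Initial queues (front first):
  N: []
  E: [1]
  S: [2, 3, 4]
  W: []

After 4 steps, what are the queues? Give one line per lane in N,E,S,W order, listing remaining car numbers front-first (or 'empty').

Step 1 [NS]: N:empty,E:wait,S:car2-GO,W:wait | queues: N=0 E=1 S=2 W=0
Step 2 [NS]: N:empty,E:wait,S:car3-GO,W:wait | queues: N=0 E=1 S=1 W=0
Step 3 [NS]: N:empty,E:wait,S:car4-GO,W:wait | queues: N=0 E=1 S=0 W=0
Step 4 [NS]: N:empty,E:wait,S:empty,W:wait | queues: N=0 E=1 S=0 W=0

N: empty
E: 1
S: empty
W: empty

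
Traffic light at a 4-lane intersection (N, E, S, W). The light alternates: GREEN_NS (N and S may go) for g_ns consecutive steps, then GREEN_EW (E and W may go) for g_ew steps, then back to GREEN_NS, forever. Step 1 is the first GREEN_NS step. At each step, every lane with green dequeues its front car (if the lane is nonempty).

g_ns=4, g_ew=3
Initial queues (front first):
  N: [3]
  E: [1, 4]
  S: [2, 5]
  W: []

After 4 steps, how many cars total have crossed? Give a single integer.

Answer: 3

Derivation:
Step 1 [NS]: N:car3-GO,E:wait,S:car2-GO,W:wait | queues: N=0 E=2 S=1 W=0
Step 2 [NS]: N:empty,E:wait,S:car5-GO,W:wait | queues: N=0 E=2 S=0 W=0
Step 3 [NS]: N:empty,E:wait,S:empty,W:wait | queues: N=0 E=2 S=0 W=0
Step 4 [NS]: N:empty,E:wait,S:empty,W:wait | queues: N=0 E=2 S=0 W=0
Cars crossed by step 4: 3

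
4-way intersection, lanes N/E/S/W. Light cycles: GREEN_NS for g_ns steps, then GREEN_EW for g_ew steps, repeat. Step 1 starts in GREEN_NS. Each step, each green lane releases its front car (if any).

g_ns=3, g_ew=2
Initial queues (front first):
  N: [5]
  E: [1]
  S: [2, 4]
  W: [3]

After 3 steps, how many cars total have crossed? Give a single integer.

Step 1 [NS]: N:car5-GO,E:wait,S:car2-GO,W:wait | queues: N=0 E=1 S=1 W=1
Step 2 [NS]: N:empty,E:wait,S:car4-GO,W:wait | queues: N=0 E=1 S=0 W=1
Step 3 [NS]: N:empty,E:wait,S:empty,W:wait | queues: N=0 E=1 S=0 W=1
Cars crossed by step 3: 3

Answer: 3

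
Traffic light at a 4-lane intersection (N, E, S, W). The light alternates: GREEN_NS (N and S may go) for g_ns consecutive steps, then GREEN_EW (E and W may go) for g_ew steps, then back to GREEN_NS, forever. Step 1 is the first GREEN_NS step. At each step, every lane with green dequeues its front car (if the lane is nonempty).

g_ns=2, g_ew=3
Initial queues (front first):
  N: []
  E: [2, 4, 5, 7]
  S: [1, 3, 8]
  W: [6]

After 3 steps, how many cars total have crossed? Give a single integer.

Answer: 4

Derivation:
Step 1 [NS]: N:empty,E:wait,S:car1-GO,W:wait | queues: N=0 E=4 S=2 W=1
Step 2 [NS]: N:empty,E:wait,S:car3-GO,W:wait | queues: N=0 E=4 S=1 W=1
Step 3 [EW]: N:wait,E:car2-GO,S:wait,W:car6-GO | queues: N=0 E=3 S=1 W=0
Cars crossed by step 3: 4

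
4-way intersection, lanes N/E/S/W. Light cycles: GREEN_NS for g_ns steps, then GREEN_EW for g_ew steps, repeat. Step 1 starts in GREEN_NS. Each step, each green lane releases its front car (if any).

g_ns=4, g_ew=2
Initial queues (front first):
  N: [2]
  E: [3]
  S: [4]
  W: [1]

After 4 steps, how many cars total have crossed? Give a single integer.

Step 1 [NS]: N:car2-GO,E:wait,S:car4-GO,W:wait | queues: N=0 E=1 S=0 W=1
Step 2 [NS]: N:empty,E:wait,S:empty,W:wait | queues: N=0 E=1 S=0 W=1
Step 3 [NS]: N:empty,E:wait,S:empty,W:wait | queues: N=0 E=1 S=0 W=1
Step 4 [NS]: N:empty,E:wait,S:empty,W:wait | queues: N=0 E=1 S=0 W=1
Cars crossed by step 4: 2

Answer: 2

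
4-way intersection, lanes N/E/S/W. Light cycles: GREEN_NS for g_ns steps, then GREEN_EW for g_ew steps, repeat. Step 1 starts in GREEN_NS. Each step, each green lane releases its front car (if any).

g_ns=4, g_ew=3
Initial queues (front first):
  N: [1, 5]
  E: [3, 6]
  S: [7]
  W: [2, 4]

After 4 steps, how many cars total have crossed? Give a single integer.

Answer: 3

Derivation:
Step 1 [NS]: N:car1-GO,E:wait,S:car7-GO,W:wait | queues: N=1 E=2 S=0 W=2
Step 2 [NS]: N:car5-GO,E:wait,S:empty,W:wait | queues: N=0 E=2 S=0 W=2
Step 3 [NS]: N:empty,E:wait,S:empty,W:wait | queues: N=0 E=2 S=0 W=2
Step 4 [NS]: N:empty,E:wait,S:empty,W:wait | queues: N=0 E=2 S=0 W=2
Cars crossed by step 4: 3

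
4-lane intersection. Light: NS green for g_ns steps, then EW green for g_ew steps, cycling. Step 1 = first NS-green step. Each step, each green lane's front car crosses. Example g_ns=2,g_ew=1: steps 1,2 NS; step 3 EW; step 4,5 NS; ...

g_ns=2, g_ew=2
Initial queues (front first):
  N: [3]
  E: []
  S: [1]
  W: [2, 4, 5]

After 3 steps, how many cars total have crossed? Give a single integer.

Answer: 3

Derivation:
Step 1 [NS]: N:car3-GO,E:wait,S:car1-GO,W:wait | queues: N=0 E=0 S=0 W=3
Step 2 [NS]: N:empty,E:wait,S:empty,W:wait | queues: N=0 E=0 S=0 W=3
Step 3 [EW]: N:wait,E:empty,S:wait,W:car2-GO | queues: N=0 E=0 S=0 W=2
Cars crossed by step 3: 3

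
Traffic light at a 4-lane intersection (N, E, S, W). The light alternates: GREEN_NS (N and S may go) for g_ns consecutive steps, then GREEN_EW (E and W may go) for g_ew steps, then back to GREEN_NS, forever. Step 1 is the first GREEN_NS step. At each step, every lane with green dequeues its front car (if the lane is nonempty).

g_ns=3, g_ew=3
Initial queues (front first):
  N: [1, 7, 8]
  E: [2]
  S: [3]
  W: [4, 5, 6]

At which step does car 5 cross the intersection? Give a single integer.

Step 1 [NS]: N:car1-GO,E:wait,S:car3-GO,W:wait | queues: N=2 E=1 S=0 W=3
Step 2 [NS]: N:car7-GO,E:wait,S:empty,W:wait | queues: N=1 E=1 S=0 W=3
Step 3 [NS]: N:car8-GO,E:wait,S:empty,W:wait | queues: N=0 E=1 S=0 W=3
Step 4 [EW]: N:wait,E:car2-GO,S:wait,W:car4-GO | queues: N=0 E=0 S=0 W=2
Step 5 [EW]: N:wait,E:empty,S:wait,W:car5-GO | queues: N=0 E=0 S=0 W=1
Step 6 [EW]: N:wait,E:empty,S:wait,W:car6-GO | queues: N=0 E=0 S=0 W=0
Car 5 crosses at step 5

5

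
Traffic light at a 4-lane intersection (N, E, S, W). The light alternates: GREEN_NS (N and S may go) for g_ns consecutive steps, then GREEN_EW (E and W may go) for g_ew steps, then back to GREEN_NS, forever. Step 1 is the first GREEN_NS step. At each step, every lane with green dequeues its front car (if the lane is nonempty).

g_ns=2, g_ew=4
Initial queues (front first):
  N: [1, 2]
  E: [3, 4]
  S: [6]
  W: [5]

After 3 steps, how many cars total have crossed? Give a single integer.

Answer: 5

Derivation:
Step 1 [NS]: N:car1-GO,E:wait,S:car6-GO,W:wait | queues: N=1 E=2 S=0 W=1
Step 2 [NS]: N:car2-GO,E:wait,S:empty,W:wait | queues: N=0 E=2 S=0 W=1
Step 3 [EW]: N:wait,E:car3-GO,S:wait,W:car5-GO | queues: N=0 E=1 S=0 W=0
Cars crossed by step 3: 5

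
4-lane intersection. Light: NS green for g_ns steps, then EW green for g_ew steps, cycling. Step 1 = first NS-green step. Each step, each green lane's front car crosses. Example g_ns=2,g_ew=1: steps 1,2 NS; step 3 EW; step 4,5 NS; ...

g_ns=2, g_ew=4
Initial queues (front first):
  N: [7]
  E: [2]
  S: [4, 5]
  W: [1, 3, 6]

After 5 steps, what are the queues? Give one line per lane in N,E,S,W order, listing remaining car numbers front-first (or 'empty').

Step 1 [NS]: N:car7-GO,E:wait,S:car4-GO,W:wait | queues: N=0 E=1 S=1 W=3
Step 2 [NS]: N:empty,E:wait,S:car5-GO,W:wait | queues: N=0 E=1 S=0 W=3
Step 3 [EW]: N:wait,E:car2-GO,S:wait,W:car1-GO | queues: N=0 E=0 S=0 W=2
Step 4 [EW]: N:wait,E:empty,S:wait,W:car3-GO | queues: N=0 E=0 S=0 W=1
Step 5 [EW]: N:wait,E:empty,S:wait,W:car6-GO | queues: N=0 E=0 S=0 W=0

N: empty
E: empty
S: empty
W: empty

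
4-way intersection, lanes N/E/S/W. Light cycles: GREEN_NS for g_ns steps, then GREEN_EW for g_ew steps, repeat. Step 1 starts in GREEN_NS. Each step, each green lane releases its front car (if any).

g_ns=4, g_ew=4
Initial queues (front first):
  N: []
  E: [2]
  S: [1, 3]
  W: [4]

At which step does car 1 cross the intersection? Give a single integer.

Step 1 [NS]: N:empty,E:wait,S:car1-GO,W:wait | queues: N=0 E=1 S=1 W=1
Step 2 [NS]: N:empty,E:wait,S:car3-GO,W:wait | queues: N=0 E=1 S=0 W=1
Step 3 [NS]: N:empty,E:wait,S:empty,W:wait | queues: N=0 E=1 S=0 W=1
Step 4 [NS]: N:empty,E:wait,S:empty,W:wait | queues: N=0 E=1 S=0 W=1
Step 5 [EW]: N:wait,E:car2-GO,S:wait,W:car4-GO | queues: N=0 E=0 S=0 W=0
Car 1 crosses at step 1

1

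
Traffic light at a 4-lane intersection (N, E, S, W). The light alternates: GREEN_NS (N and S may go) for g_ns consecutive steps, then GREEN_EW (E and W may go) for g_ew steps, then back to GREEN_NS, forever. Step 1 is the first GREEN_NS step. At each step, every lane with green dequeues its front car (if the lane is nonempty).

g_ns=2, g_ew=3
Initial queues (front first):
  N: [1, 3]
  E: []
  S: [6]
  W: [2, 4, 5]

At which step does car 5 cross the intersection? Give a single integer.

Step 1 [NS]: N:car1-GO,E:wait,S:car6-GO,W:wait | queues: N=1 E=0 S=0 W=3
Step 2 [NS]: N:car3-GO,E:wait,S:empty,W:wait | queues: N=0 E=0 S=0 W=3
Step 3 [EW]: N:wait,E:empty,S:wait,W:car2-GO | queues: N=0 E=0 S=0 W=2
Step 4 [EW]: N:wait,E:empty,S:wait,W:car4-GO | queues: N=0 E=0 S=0 W=1
Step 5 [EW]: N:wait,E:empty,S:wait,W:car5-GO | queues: N=0 E=0 S=0 W=0
Car 5 crosses at step 5

5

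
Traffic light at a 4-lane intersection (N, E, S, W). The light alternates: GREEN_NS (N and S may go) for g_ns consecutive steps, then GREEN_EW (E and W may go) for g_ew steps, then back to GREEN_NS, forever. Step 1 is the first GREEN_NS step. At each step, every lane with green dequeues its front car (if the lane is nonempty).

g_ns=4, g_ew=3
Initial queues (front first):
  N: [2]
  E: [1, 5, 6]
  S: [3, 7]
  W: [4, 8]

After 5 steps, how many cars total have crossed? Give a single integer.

Step 1 [NS]: N:car2-GO,E:wait,S:car3-GO,W:wait | queues: N=0 E=3 S=1 W=2
Step 2 [NS]: N:empty,E:wait,S:car7-GO,W:wait | queues: N=0 E=3 S=0 W=2
Step 3 [NS]: N:empty,E:wait,S:empty,W:wait | queues: N=0 E=3 S=0 W=2
Step 4 [NS]: N:empty,E:wait,S:empty,W:wait | queues: N=0 E=3 S=0 W=2
Step 5 [EW]: N:wait,E:car1-GO,S:wait,W:car4-GO | queues: N=0 E=2 S=0 W=1
Cars crossed by step 5: 5

Answer: 5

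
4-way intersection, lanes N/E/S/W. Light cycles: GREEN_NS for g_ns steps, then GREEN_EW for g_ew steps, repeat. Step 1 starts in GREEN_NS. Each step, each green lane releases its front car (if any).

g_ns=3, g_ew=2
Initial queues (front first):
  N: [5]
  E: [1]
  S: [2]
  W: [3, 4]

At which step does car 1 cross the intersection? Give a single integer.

Step 1 [NS]: N:car5-GO,E:wait,S:car2-GO,W:wait | queues: N=0 E=1 S=0 W=2
Step 2 [NS]: N:empty,E:wait,S:empty,W:wait | queues: N=0 E=1 S=0 W=2
Step 3 [NS]: N:empty,E:wait,S:empty,W:wait | queues: N=0 E=1 S=0 W=2
Step 4 [EW]: N:wait,E:car1-GO,S:wait,W:car3-GO | queues: N=0 E=0 S=0 W=1
Step 5 [EW]: N:wait,E:empty,S:wait,W:car4-GO | queues: N=0 E=0 S=0 W=0
Car 1 crosses at step 4

4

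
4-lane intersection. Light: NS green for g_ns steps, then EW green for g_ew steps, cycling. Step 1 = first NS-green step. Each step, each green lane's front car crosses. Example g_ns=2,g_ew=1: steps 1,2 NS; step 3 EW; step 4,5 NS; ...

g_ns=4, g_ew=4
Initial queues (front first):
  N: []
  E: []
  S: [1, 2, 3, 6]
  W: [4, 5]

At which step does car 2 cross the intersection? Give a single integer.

Step 1 [NS]: N:empty,E:wait,S:car1-GO,W:wait | queues: N=0 E=0 S=3 W=2
Step 2 [NS]: N:empty,E:wait,S:car2-GO,W:wait | queues: N=0 E=0 S=2 W=2
Step 3 [NS]: N:empty,E:wait,S:car3-GO,W:wait | queues: N=0 E=0 S=1 W=2
Step 4 [NS]: N:empty,E:wait,S:car6-GO,W:wait | queues: N=0 E=0 S=0 W=2
Step 5 [EW]: N:wait,E:empty,S:wait,W:car4-GO | queues: N=0 E=0 S=0 W=1
Step 6 [EW]: N:wait,E:empty,S:wait,W:car5-GO | queues: N=0 E=0 S=0 W=0
Car 2 crosses at step 2

2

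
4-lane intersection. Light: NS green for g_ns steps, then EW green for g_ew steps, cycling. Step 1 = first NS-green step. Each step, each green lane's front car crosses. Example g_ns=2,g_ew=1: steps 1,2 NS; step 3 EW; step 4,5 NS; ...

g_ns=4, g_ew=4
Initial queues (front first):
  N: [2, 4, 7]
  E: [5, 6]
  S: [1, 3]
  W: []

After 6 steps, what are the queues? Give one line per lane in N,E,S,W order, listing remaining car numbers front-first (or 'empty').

Step 1 [NS]: N:car2-GO,E:wait,S:car1-GO,W:wait | queues: N=2 E=2 S=1 W=0
Step 2 [NS]: N:car4-GO,E:wait,S:car3-GO,W:wait | queues: N=1 E=2 S=0 W=0
Step 3 [NS]: N:car7-GO,E:wait,S:empty,W:wait | queues: N=0 E=2 S=0 W=0
Step 4 [NS]: N:empty,E:wait,S:empty,W:wait | queues: N=0 E=2 S=0 W=0
Step 5 [EW]: N:wait,E:car5-GO,S:wait,W:empty | queues: N=0 E=1 S=0 W=0
Step 6 [EW]: N:wait,E:car6-GO,S:wait,W:empty | queues: N=0 E=0 S=0 W=0

N: empty
E: empty
S: empty
W: empty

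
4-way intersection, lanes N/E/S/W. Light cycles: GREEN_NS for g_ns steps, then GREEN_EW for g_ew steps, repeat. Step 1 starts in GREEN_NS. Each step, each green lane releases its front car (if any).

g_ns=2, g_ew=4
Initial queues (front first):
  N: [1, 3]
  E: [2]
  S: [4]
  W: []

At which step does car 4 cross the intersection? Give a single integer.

Step 1 [NS]: N:car1-GO,E:wait,S:car4-GO,W:wait | queues: N=1 E=1 S=0 W=0
Step 2 [NS]: N:car3-GO,E:wait,S:empty,W:wait | queues: N=0 E=1 S=0 W=0
Step 3 [EW]: N:wait,E:car2-GO,S:wait,W:empty | queues: N=0 E=0 S=0 W=0
Car 4 crosses at step 1

1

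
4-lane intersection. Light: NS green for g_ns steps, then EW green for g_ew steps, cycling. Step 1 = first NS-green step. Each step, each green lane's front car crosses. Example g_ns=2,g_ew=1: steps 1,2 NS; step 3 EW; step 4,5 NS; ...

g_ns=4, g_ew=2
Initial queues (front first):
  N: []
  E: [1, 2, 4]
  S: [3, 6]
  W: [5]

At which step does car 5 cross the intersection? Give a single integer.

Step 1 [NS]: N:empty,E:wait,S:car3-GO,W:wait | queues: N=0 E=3 S=1 W=1
Step 2 [NS]: N:empty,E:wait,S:car6-GO,W:wait | queues: N=0 E=3 S=0 W=1
Step 3 [NS]: N:empty,E:wait,S:empty,W:wait | queues: N=0 E=3 S=0 W=1
Step 4 [NS]: N:empty,E:wait,S:empty,W:wait | queues: N=0 E=3 S=0 W=1
Step 5 [EW]: N:wait,E:car1-GO,S:wait,W:car5-GO | queues: N=0 E=2 S=0 W=0
Step 6 [EW]: N:wait,E:car2-GO,S:wait,W:empty | queues: N=0 E=1 S=0 W=0
Step 7 [NS]: N:empty,E:wait,S:empty,W:wait | queues: N=0 E=1 S=0 W=0
Step 8 [NS]: N:empty,E:wait,S:empty,W:wait | queues: N=0 E=1 S=0 W=0
Step 9 [NS]: N:empty,E:wait,S:empty,W:wait | queues: N=0 E=1 S=0 W=0
Step 10 [NS]: N:empty,E:wait,S:empty,W:wait | queues: N=0 E=1 S=0 W=0
Step 11 [EW]: N:wait,E:car4-GO,S:wait,W:empty | queues: N=0 E=0 S=0 W=0
Car 5 crosses at step 5

5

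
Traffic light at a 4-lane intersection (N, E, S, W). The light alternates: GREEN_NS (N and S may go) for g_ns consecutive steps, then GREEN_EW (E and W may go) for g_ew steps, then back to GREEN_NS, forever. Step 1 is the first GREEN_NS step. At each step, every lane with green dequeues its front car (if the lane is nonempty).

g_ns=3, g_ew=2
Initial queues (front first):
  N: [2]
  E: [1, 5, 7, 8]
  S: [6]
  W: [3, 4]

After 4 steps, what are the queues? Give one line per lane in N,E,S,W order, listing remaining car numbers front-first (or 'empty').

Step 1 [NS]: N:car2-GO,E:wait,S:car6-GO,W:wait | queues: N=0 E=4 S=0 W=2
Step 2 [NS]: N:empty,E:wait,S:empty,W:wait | queues: N=0 E=4 S=0 W=2
Step 3 [NS]: N:empty,E:wait,S:empty,W:wait | queues: N=0 E=4 S=0 W=2
Step 4 [EW]: N:wait,E:car1-GO,S:wait,W:car3-GO | queues: N=0 E=3 S=0 W=1

N: empty
E: 5 7 8
S: empty
W: 4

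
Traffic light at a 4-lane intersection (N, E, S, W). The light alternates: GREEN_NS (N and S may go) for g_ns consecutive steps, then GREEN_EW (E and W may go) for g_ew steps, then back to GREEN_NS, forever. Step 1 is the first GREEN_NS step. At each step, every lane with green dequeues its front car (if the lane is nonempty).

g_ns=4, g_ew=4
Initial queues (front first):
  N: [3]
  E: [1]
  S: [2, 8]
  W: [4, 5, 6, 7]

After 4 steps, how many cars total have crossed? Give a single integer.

Step 1 [NS]: N:car3-GO,E:wait,S:car2-GO,W:wait | queues: N=0 E=1 S=1 W=4
Step 2 [NS]: N:empty,E:wait,S:car8-GO,W:wait | queues: N=0 E=1 S=0 W=4
Step 3 [NS]: N:empty,E:wait,S:empty,W:wait | queues: N=0 E=1 S=0 W=4
Step 4 [NS]: N:empty,E:wait,S:empty,W:wait | queues: N=0 E=1 S=0 W=4
Cars crossed by step 4: 3

Answer: 3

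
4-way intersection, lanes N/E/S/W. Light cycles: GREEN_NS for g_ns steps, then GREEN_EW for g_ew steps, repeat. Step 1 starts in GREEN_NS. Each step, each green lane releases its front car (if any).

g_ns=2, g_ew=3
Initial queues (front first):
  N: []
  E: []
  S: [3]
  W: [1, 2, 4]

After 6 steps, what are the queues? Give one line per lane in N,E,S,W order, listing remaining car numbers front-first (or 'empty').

Step 1 [NS]: N:empty,E:wait,S:car3-GO,W:wait | queues: N=0 E=0 S=0 W=3
Step 2 [NS]: N:empty,E:wait,S:empty,W:wait | queues: N=0 E=0 S=0 W=3
Step 3 [EW]: N:wait,E:empty,S:wait,W:car1-GO | queues: N=0 E=0 S=0 W=2
Step 4 [EW]: N:wait,E:empty,S:wait,W:car2-GO | queues: N=0 E=0 S=0 W=1
Step 5 [EW]: N:wait,E:empty,S:wait,W:car4-GO | queues: N=0 E=0 S=0 W=0

N: empty
E: empty
S: empty
W: empty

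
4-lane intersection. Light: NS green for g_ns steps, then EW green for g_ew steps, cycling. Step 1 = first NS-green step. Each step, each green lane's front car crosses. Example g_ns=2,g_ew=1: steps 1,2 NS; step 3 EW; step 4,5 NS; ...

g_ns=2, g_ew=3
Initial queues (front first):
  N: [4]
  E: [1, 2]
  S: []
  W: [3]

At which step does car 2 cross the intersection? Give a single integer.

Step 1 [NS]: N:car4-GO,E:wait,S:empty,W:wait | queues: N=0 E=2 S=0 W=1
Step 2 [NS]: N:empty,E:wait,S:empty,W:wait | queues: N=0 E=2 S=0 W=1
Step 3 [EW]: N:wait,E:car1-GO,S:wait,W:car3-GO | queues: N=0 E=1 S=0 W=0
Step 4 [EW]: N:wait,E:car2-GO,S:wait,W:empty | queues: N=0 E=0 S=0 W=0
Car 2 crosses at step 4

4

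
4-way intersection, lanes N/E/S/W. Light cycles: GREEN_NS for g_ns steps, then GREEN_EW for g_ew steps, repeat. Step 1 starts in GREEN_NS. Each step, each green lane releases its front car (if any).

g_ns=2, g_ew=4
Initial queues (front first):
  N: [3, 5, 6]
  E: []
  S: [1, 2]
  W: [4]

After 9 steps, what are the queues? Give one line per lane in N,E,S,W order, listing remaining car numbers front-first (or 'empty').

Step 1 [NS]: N:car3-GO,E:wait,S:car1-GO,W:wait | queues: N=2 E=0 S=1 W=1
Step 2 [NS]: N:car5-GO,E:wait,S:car2-GO,W:wait | queues: N=1 E=0 S=0 W=1
Step 3 [EW]: N:wait,E:empty,S:wait,W:car4-GO | queues: N=1 E=0 S=0 W=0
Step 4 [EW]: N:wait,E:empty,S:wait,W:empty | queues: N=1 E=0 S=0 W=0
Step 5 [EW]: N:wait,E:empty,S:wait,W:empty | queues: N=1 E=0 S=0 W=0
Step 6 [EW]: N:wait,E:empty,S:wait,W:empty | queues: N=1 E=0 S=0 W=0
Step 7 [NS]: N:car6-GO,E:wait,S:empty,W:wait | queues: N=0 E=0 S=0 W=0

N: empty
E: empty
S: empty
W: empty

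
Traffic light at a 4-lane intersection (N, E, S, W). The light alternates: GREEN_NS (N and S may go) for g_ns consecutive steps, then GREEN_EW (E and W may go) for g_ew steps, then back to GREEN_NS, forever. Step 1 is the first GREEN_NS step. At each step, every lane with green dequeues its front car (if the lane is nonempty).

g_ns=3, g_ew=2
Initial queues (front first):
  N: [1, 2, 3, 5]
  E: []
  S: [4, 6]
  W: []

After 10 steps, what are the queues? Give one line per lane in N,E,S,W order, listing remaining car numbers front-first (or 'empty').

Step 1 [NS]: N:car1-GO,E:wait,S:car4-GO,W:wait | queues: N=3 E=0 S=1 W=0
Step 2 [NS]: N:car2-GO,E:wait,S:car6-GO,W:wait | queues: N=2 E=0 S=0 W=0
Step 3 [NS]: N:car3-GO,E:wait,S:empty,W:wait | queues: N=1 E=0 S=0 W=0
Step 4 [EW]: N:wait,E:empty,S:wait,W:empty | queues: N=1 E=0 S=0 W=0
Step 5 [EW]: N:wait,E:empty,S:wait,W:empty | queues: N=1 E=0 S=0 W=0
Step 6 [NS]: N:car5-GO,E:wait,S:empty,W:wait | queues: N=0 E=0 S=0 W=0

N: empty
E: empty
S: empty
W: empty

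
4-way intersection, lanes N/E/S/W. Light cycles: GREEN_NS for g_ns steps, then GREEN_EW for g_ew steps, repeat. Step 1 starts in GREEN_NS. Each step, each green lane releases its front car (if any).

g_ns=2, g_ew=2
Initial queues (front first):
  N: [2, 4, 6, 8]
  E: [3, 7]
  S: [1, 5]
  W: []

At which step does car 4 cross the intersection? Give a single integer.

Step 1 [NS]: N:car2-GO,E:wait,S:car1-GO,W:wait | queues: N=3 E=2 S=1 W=0
Step 2 [NS]: N:car4-GO,E:wait,S:car5-GO,W:wait | queues: N=2 E=2 S=0 W=0
Step 3 [EW]: N:wait,E:car3-GO,S:wait,W:empty | queues: N=2 E=1 S=0 W=0
Step 4 [EW]: N:wait,E:car7-GO,S:wait,W:empty | queues: N=2 E=0 S=0 W=0
Step 5 [NS]: N:car6-GO,E:wait,S:empty,W:wait | queues: N=1 E=0 S=0 W=0
Step 6 [NS]: N:car8-GO,E:wait,S:empty,W:wait | queues: N=0 E=0 S=0 W=0
Car 4 crosses at step 2

2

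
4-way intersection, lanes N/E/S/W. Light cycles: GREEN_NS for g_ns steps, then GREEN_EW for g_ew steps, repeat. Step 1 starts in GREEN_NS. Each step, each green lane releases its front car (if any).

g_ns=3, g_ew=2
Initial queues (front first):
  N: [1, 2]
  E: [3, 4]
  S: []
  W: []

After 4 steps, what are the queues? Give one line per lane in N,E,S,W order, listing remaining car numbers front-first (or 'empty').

Step 1 [NS]: N:car1-GO,E:wait,S:empty,W:wait | queues: N=1 E=2 S=0 W=0
Step 2 [NS]: N:car2-GO,E:wait,S:empty,W:wait | queues: N=0 E=2 S=0 W=0
Step 3 [NS]: N:empty,E:wait,S:empty,W:wait | queues: N=0 E=2 S=0 W=0
Step 4 [EW]: N:wait,E:car3-GO,S:wait,W:empty | queues: N=0 E=1 S=0 W=0

N: empty
E: 4
S: empty
W: empty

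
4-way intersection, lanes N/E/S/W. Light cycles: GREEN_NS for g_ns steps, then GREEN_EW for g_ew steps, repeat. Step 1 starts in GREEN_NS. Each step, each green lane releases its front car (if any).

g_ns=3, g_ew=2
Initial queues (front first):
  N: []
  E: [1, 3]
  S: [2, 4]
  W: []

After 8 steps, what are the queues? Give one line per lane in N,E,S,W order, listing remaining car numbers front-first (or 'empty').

Step 1 [NS]: N:empty,E:wait,S:car2-GO,W:wait | queues: N=0 E=2 S=1 W=0
Step 2 [NS]: N:empty,E:wait,S:car4-GO,W:wait | queues: N=0 E=2 S=0 W=0
Step 3 [NS]: N:empty,E:wait,S:empty,W:wait | queues: N=0 E=2 S=0 W=0
Step 4 [EW]: N:wait,E:car1-GO,S:wait,W:empty | queues: N=0 E=1 S=0 W=0
Step 5 [EW]: N:wait,E:car3-GO,S:wait,W:empty | queues: N=0 E=0 S=0 W=0

N: empty
E: empty
S: empty
W: empty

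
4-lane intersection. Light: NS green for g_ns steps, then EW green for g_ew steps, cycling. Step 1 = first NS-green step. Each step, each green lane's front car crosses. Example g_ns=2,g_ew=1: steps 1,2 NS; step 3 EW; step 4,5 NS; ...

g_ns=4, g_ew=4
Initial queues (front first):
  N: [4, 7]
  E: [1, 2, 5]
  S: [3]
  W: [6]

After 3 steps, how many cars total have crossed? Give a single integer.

Answer: 3

Derivation:
Step 1 [NS]: N:car4-GO,E:wait,S:car3-GO,W:wait | queues: N=1 E=3 S=0 W=1
Step 2 [NS]: N:car7-GO,E:wait,S:empty,W:wait | queues: N=0 E=3 S=0 W=1
Step 3 [NS]: N:empty,E:wait,S:empty,W:wait | queues: N=0 E=3 S=0 W=1
Cars crossed by step 3: 3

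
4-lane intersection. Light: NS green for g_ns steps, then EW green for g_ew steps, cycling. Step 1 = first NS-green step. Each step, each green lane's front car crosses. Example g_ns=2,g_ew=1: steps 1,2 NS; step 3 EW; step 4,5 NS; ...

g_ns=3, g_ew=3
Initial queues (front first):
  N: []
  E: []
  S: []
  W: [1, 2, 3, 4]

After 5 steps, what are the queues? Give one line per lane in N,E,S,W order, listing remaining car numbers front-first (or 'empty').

Step 1 [NS]: N:empty,E:wait,S:empty,W:wait | queues: N=0 E=0 S=0 W=4
Step 2 [NS]: N:empty,E:wait,S:empty,W:wait | queues: N=0 E=0 S=0 W=4
Step 3 [NS]: N:empty,E:wait,S:empty,W:wait | queues: N=0 E=0 S=0 W=4
Step 4 [EW]: N:wait,E:empty,S:wait,W:car1-GO | queues: N=0 E=0 S=0 W=3
Step 5 [EW]: N:wait,E:empty,S:wait,W:car2-GO | queues: N=0 E=0 S=0 W=2

N: empty
E: empty
S: empty
W: 3 4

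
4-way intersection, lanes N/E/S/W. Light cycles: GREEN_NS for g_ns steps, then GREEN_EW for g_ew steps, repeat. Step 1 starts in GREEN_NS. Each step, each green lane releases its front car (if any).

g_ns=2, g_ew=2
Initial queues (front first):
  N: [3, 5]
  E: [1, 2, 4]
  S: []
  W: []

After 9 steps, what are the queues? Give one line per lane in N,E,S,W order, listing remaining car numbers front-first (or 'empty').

Step 1 [NS]: N:car3-GO,E:wait,S:empty,W:wait | queues: N=1 E=3 S=0 W=0
Step 2 [NS]: N:car5-GO,E:wait,S:empty,W:wait | queues: N=0 E=3 S=0 W=0
Step 3 [EW]: N:wait,E:car1-GO,S:wait,W:empty | queues: N=0 E=2 S=0 W=0
Step 4 [EW]: N:wait,E:car2-GO,S:wait,W:empty | queues: N=0 E=1 S=0 W=0
Step 5 [NS]: N:empty,E:wait,S:empty,W:wait | queues: N=0 E=1 S=0 W=0
Step 6 [NS]: N:empty,E:wait,S:empty,W:wait | queues: N=0 E=1 S=0 W=0
Step 7 [EW]: N:wait,E:car4-GO,S:wait,W:empty | queues: N=0 E=0 S=0 W=0

N: empty
E: empty
S: empty
W: empty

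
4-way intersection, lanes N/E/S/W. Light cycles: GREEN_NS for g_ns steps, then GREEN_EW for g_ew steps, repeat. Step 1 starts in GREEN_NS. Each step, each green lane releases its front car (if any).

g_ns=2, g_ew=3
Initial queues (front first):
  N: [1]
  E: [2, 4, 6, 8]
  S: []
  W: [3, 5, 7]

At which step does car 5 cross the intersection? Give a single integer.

Step 1 [NS]: N:car1-GO,E:wait,S:empty,W:wait | queues: N=0 E=4 S=0 W=3
Step 2 [NS]: N:empty,E:wait,S:empty,W:wait | queues: N=0 E=4 S=0 W=3
Step 3 [EW]: N:wait,E:car2-GO,S:wait,W:car3-GO | queues: N=0 E=3 S=0 W=2
Step 4 [EW]: N:wait,E:car4-GO,S:wait,W:car5-GO | queues: N=0 E=2 S=0 W=1
Step 5 [EW]: N:wait,E:car6-GO,S:wait,W:car7-GO | queues: N=0 E=1 S=0 W=0
Step 6 [NS]: N:empty,E:wait,S:empty,W:wait | queues: N=0 E=1 S=0 W=0
Step 7 [NS]: N:empty,E:wait,S:empty,W:wait | queues: N=0 E=1 S=0 W=0
Step 8 [EW]: N:wait,E:car8-GO,S:wait,W:empty | queues: N=0 E=0 S=0 W=0
Car 5 crosses at step 4

4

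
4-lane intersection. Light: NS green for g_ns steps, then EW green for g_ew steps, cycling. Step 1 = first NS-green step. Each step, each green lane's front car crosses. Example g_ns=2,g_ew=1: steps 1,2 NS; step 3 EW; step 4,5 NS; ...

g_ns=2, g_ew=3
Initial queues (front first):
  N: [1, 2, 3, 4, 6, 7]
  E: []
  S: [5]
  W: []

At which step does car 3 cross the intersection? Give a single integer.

Step 1 [NS]: N:car1-GO,E:wait,S:car5-GO,W:wait | queues: N=5 E=0 S=0 W=0
Step 2 [NS]: N:car2-GO,E:wait,S:empty,W:wait | queues: N=4 E=0 S=0 W=0
Step 3 [EW]: N:wait,E:empty,S:wait,W:empty | queues: N=4 E=0 S=0 W=0
Step 4 [EW]: N:wait,E:empty,S:wait,W:empty | queues: N=4 E=0 S=0 W=0
Step 5 [EW]: N:wait,E:empty,S:wait,W:empty | queues: N=4 E=0 S=0 W=0
Step 6 [NS]: N:car3-GO,E:wait,S:empty,W:wait | queues: N=3 E=0 S=0 W=0
Step 7 [NS]: N:car4-GO,E:wait,S:empty,W:wait | queues: N=2 E=0 S=0 W=0
Step 8 [EW]: N:wait,E:empty,S:wait,W:empty | queues: N=2 E=0 S=0 W=0
Step 9 [EW]: N:wait,E:empty,S:wait,W:empty | queues: N=2 E=0 S=0 W=0
Step 10 [EW]: N:wait,E:empty,S:wait,W:empty | queues: N=2 E=0 S=0 W=0
Step 11 [NS]: N:car6-GO,E:wait,S:empty,W:wait | queues: N=1 E=0 S=0 W=0
Step 12 [NS]: N:car7-GO,E:wait,S:empty,W:wait | queues: N=0 E=0 S=0 W=0
Car 3 crosses at step 6

6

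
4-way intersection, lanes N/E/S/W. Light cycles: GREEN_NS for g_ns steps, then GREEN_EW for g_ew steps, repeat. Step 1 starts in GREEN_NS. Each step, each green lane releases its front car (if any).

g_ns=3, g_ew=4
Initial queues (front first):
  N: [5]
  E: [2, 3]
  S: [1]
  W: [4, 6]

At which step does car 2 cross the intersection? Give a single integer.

Step 1 [NS]: N:car5-GO,E:wait,S:car1-GO,W:wait | queues: N=0 E=2 S=0 W=2
Step 2 [NS]: N:empty,E:wait,S:empty,W:wait | queues: N=0 E=2 S=0 W=2
Step 3 [NS]: N:empty,E:wait,S:empty,W:wait | queues: N=0 E=2 S=0 W=2
Step 4 [EW]: N:wait,E:car2-GO,S:wait,W:car4-GO | queues: N=0 E=1 S=0 W=1
Step 5 [EW]: N:wait,E:car3-GO,S:wait,W:car6-GO | queues: N=0 E=0 S=0 W=0
Car 2 crosses at step 4

4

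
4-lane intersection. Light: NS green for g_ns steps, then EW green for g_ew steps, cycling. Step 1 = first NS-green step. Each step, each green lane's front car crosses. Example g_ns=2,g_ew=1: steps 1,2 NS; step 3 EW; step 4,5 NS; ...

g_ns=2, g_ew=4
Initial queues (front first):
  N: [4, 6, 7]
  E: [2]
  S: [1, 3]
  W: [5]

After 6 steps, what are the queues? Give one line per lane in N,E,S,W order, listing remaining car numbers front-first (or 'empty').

Step 1 [NS]: N:car4-GO,E:wait,S:car1-GO,W:wait | queues: N=2 E=1 S=1 W=1
Step 2 [NS]: N:car6-GO,E:wait,S:car3-GO,W:wait | queues: N=1 E=1 S=0 W=1
Step 3 [EW]: N:wait,E:car2-GO,S:wait,W:car5-GO | queues: N=1 E=0 S=0 W=0
Step 4 [EW]: N:wait,E:empty,S:wait,W:empty | queues: N=1 E=0 S=0 W=0
Step 5 [EW]: N:wait,E:empty,S:wait,W:empty | queues: N=1 E=0 S=0 W=0
Step 6 [EW]: N:wait,E:empty,S:wait,W:empty | queues: N=1 E=0 S=0 W=0

N: 7
E: empty
S: empty
W: empty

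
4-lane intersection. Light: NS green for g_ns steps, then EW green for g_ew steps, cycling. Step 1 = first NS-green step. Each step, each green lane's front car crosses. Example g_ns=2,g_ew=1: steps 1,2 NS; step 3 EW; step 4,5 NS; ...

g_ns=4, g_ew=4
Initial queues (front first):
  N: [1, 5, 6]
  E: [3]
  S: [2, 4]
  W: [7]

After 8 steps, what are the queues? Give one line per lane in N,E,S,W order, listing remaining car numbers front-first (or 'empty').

Step 1 [NS]: N:car1-GO,E:wait,S:car2-GO,W:wait | queues: N=2 E=1 S=1 W=1
Step 2 [NS]: N:car5-GO,E:wait,S:car4-GO,W:wait | queues: N=1 E=1 S=0 W=1
Step 3 [NS]: N:car6-GO,E:wait,S:empty,W:wait | queues: N=0 E=1 S=0 W=1
Step 4 [NS]: N:empty,E:wait,S:empty,W:wait | queues: N=0 E=1 S=0 W=1
Step 5 [EW]: N:wait,E:car3-GO,S:wait,W:car7-GO | queues: N=0 E=0 S=0 W=0

N: empty
E: empty
S: empty
W: empty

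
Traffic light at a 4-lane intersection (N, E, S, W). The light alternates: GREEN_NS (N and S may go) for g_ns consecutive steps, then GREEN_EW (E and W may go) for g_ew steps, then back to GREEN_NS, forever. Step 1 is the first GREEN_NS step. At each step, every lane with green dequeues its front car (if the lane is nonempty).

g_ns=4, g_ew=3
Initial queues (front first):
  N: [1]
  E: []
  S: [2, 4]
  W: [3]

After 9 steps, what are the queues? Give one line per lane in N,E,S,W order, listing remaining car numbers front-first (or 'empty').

Step 1 [NS]: N:car1-GO,E:wait,S:car2-GO,W:wait | queues: N=0 E=0 S=1 W=1
Step 2 [NS]: N:empty,E:wait,S:car4-GO,W:wait | queues: N=0 E=0 S=0 W=1
Step 3 [NS]: N:empty,E:wait,S:empty,W:wait | queues: N=0 E=0 S=0 W=1
Step 4 [NS]: N:empty,E:wait,S:empty,W:wait | queues: N=0 E=0 S=0 W=1
Step 5 [EW]: N:wait,E:empty,S:wait,W:car3-GO | queues: N=0 E=0 S=0 W=0

N: empty
E: empty
S: empty
W: empty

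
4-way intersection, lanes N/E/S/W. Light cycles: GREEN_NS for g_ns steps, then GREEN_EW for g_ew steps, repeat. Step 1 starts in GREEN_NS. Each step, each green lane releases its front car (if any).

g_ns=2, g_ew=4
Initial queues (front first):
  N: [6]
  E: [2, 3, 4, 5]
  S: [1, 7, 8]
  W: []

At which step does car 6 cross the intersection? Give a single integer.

Step 1 [NS]: N:car6-GO,E:wait,S:car1-GO,W:wait | queues: N=0 E=4 S=2 W=0
Step 2 [NS]: N:empty,E:wait,S:car7-GO,W:wait | queues: N=0 E=4 S=1 W=0
Step 3 [EW]: N:wait,E:car2-GO,S:wait,W:empty | queues: N=0 E=3 S=1 W=0
Step 4 [EW]: N:wait,E:car3-GO,S:wait,W:empty | queues: N=0 E=2 S=1 W=0
Step 5 [EW]: N:wait,E:car4-GO,S:wait,W:empty | queues: N=0 E=1 S=1 W=0
Step 6 [EW]: N:wait,E:car5-GO,S:wait,W:empty | queues: N=0 E=0 S=1 W=0
Step 7 [NS]: N:empty,E:wait,S:car8-GO,W:wait | queues: N=0 E=0 S=0 W=0
Car 6 crosses at step 1

1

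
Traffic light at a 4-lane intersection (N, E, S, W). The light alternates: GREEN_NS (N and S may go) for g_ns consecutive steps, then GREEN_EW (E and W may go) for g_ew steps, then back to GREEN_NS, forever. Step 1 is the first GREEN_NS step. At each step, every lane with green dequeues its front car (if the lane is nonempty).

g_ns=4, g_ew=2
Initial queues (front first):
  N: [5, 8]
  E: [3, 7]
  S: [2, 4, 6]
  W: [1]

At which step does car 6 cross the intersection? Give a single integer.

Step 1 [NS]: N:car5-GO,E:wait,S:car2-GO,W:wait | queues: N=1 E=2 S=2 W=1
Step 2 [NS]: N:car8-GO,E:wait,S:car4-GO,W:wait | queues: N=0 E=2 S=1 W=1
Step 3 [NS]: N:empty,E:wait,S:car6-GO,W:wait | queues: N=0 E=2 S=0 W=1
Step 4 [NS]: N:empty,E:wait,S:empty,W:wait | queues: N=0 E=2 S=0 W=1
Step 5 [EW]: N:wait,E:car3-GO,S:wait,W:car1-GO | queues: N=0 E=1 S=0 W=0
Step 6 [EW]: N:wait,E:car7-GO,S:wait,W:empty | queues: N=0 E=0 S=0 W=0
Car 6 crosses at step 3

3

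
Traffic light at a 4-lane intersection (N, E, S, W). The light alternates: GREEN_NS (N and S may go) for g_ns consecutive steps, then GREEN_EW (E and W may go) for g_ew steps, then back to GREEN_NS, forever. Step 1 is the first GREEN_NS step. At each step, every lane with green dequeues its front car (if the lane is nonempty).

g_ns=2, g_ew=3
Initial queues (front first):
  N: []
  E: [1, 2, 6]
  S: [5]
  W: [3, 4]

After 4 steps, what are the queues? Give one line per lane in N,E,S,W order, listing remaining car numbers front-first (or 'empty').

Step 1 [NS]: N:empty,E:wait,S:car5-GO,W:wait | queues: N=0 E=3 S=0 W=2
Step 2 [NS]: N:empty,E:wait,S:empty,W:wait | queues: N=0 E=3 S=0 W=2
Step 3 [EW]: N:wait,E:car1-GO,S:wait,W:car3-GO | queues: N=0 E=2 S=0 W=1
Step 4 [EW]: N:wait,E:car2-GO,S:wait,W:car4-GO | queues: N=0 E=1 S=0 W=0

N: empty
E: 6
S: empty
W: empty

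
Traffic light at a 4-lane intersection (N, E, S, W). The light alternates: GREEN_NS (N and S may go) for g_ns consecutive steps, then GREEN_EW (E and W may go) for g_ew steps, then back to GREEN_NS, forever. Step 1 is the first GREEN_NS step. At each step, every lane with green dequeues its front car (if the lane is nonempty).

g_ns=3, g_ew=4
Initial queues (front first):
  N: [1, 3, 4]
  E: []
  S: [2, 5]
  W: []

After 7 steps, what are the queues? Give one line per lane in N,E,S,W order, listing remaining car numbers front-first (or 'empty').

Step 1 [NS]: N:car1-GO,E:wait,S:car2-GO,W:wait | queues: N=2 E=0 S=1 W=0
Step 2 [NS]: N:car3-GO,E:wait,S:car5-GO,W:wait | queues: N=1 E=0 S=0 W=0
Step 3 [NS]: N:car4-GO,E:wait,S:empty,W:wait | queues: N=0 E=0 S=0 W=0

N: empty
E: empty
S: empty
W: empty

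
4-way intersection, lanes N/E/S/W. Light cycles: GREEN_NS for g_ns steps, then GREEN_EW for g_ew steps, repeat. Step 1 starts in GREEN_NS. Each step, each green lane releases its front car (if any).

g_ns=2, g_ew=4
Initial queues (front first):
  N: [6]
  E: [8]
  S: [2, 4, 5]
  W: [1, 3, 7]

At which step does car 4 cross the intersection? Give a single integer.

Step 1 [NS]: N:car6-GO,E:wait,S:car2-GO,W:wait | queues: N=0 E=1 S=2 W=3
Step 2 [NS]: N:empty,E:wait,S:car4-GO,W:wait | queues: N=0 E=1 S=1 W=3
Step 3 [EW]: N:wait,E:car8-GO,S:wait,W:car1-GO | queues: N=0 E=0 S=1 W=2
Step 4 [EW]: N:wait,E:empty,S:wait,W:car3-GO | queues: N=0 E=0 S=1 W=1
Step 5 [EW]: N:wait,E:empty,S:wait,W:car7-GO | queues: N=0 E=0 S=1 W=0
Step 6 [EW]: N:wait,E:empty,S:wait,W:empty | queues: N=0 E=0 S=1 W=0
Step 7 [NS]: N:empty,E:wait,S:car5-GO,W:wait | queues: N=0 E=0 S=0 W=0
Car 4 crosses at step 2

2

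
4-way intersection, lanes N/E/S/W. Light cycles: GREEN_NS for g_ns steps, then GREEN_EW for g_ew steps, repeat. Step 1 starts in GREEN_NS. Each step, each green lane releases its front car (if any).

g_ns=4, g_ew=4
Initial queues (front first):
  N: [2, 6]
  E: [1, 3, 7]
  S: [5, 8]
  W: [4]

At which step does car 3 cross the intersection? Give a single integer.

Step 1 [NS]: N:car2-GO,E:wait,S:car5-GO,W:wait | queues: N=1 E=3 S=1 W=1
Step 2 [NS]: N:car6-GO,E:wait,S:car8-GO,W:wait | queues: N=0 E=3 S=0 W=1
Step 3 [NS]: N:empty,E:wait,S:empty,W:wait | queues: N=0 E=3 S=0 W=1
Step 4 [NS]: N:empty,E:wait,S:empty,W:wait | queues: N=0 E=3 S=0 W=1
Step 5 [EW]: N:wait,E:car1-GO,S:wait,W:car4-GO | queues: N=0 E=2 S=0 W=0
Step 6 [EW]: N:wait,E:car3-GO,S:wait,W:empty | queues: N=0 E=1 S=0 W=0
Step 7 [EW]: N:wait,E:car7-GO,S:wait,W:empty | queues: N=0 E=0 S=0 W=0
Car 3 crosses at step 6

6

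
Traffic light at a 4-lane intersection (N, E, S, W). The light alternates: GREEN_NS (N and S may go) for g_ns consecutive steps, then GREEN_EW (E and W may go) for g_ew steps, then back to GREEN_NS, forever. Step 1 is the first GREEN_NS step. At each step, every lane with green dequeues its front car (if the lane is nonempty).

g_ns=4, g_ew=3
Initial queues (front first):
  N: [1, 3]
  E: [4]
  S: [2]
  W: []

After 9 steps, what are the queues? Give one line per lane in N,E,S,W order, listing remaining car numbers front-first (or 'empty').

Step 1 [NS]: N:car1-GO,E:wait,S:car2-GO,W:wait | queues: N=1 E=1 S=0 W=0
Step 2 [NS]: N:car3-GO,E:wait,S:empty,W:wait | queues: N=0 E=1 S=0 W=0
Step 3 [NS]: N:empty,E:wait,S:empty,W:wait | queues: N=0 E=1 S=0 W=0
Step 4 [NS]: N:empty,E:wait,S:empty,W:wait | queues: N=0 E=1 S=0 W=0
Step 5 [EW]: N:wait,E:car4-GO,S:wait,W:empty | queues: N=0 E=0 S=0 W=0

N: empty
E: empty
S: empty
W: empty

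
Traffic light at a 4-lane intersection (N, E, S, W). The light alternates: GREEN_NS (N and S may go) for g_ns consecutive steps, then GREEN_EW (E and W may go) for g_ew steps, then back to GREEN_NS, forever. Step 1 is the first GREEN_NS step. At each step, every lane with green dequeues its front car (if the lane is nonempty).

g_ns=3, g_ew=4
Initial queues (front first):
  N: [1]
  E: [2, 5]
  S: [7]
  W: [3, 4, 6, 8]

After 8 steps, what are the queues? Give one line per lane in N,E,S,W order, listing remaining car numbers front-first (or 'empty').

Step 1 [NS]: N:car1-GO,E:wait,S:car7-GO,W:wait | queues: N=0 E=2 S=0 W=4
Step 2 [NS]: N:empty,E:wait,S:empty,W:wait | queues: N=0 E=2 S=0 W=4
Step 3 [NS]: N:empty,E:wait,S:empty,W:wait | queues: N=0 E=2 S=0 W=4
Step 4 [EW]: N:wait,E:car2-GO,S:wait,W:car3-GO | queues: N=0 E=1 S=0 W=3
Step 5 [EW]: N:wait,E:car5-GO,S:wait,W:car4-GO | queues: N=0 E=0 S=0 W=2
Step 6 [EW]: N:wait,E:empty,S:wait,W:car6-GO | queues: N=0 E=0 S=0 W=1
Step 7 [EW]: N:wait,E:empty,S:wait,W:car8-GO | queues: N=0 E=0 S=0 W=0

N: empty
E: empty
S: empty
W: empty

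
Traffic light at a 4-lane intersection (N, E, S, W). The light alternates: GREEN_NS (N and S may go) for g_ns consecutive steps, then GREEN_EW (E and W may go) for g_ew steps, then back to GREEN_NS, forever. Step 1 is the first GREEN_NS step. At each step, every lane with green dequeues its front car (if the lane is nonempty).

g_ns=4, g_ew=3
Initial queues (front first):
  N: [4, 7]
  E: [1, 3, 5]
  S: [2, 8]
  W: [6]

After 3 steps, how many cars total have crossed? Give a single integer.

Answer: 4

Derivation:
Step 1 [NS]: N:car4-GO,E:wait,S:car2-GO,W:wait | queues: N=1 E=3 S=1 W=1
Step 2 [NS]: N:car7-GO,E:wait,S:car8-GO,W:wait | queues: N=0 E=3 S=0 W=1
Step 3 [NS]: N:empty,E:wait,S:empty,W:wait | queues: N=0 E=3 S=0 W=1
Cars crossed by step 3: 4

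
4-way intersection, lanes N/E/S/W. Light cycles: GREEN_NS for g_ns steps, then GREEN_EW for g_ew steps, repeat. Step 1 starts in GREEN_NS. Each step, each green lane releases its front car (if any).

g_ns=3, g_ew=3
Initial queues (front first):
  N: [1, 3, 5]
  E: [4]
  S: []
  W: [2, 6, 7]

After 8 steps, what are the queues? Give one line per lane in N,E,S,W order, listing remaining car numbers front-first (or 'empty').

Step 1 [NS]: N:car1-GO,E:wait,S:empty,W:wait | queues: N=2 E=1 S=0 W=3
Step 2 [NS]: N:car3-GO,E:wait,S:empty,W:wait | queues: N=1 E=1 S=0 W=3
Step 3 [NS]: N:car5-GO,E:wait,S:empty,W:wait | queues: N=0 E=1 S=0 W=3
Step 4 [EW]: N:wait,E:car4-GO,S:wait,W:car2-GO | queues: N=0 E=0 S=0 W=2
Step 5 [EW]: N:wait,E:empty,S:wait,W:car6-GO | queues: N=0 E=0 S=0 W=1
Step 6 [EW]: N:wait,E:empty,S:wait,W:car7-GO | queues: N=0 E=0 S=0 W=0

N: empty
E: empty
S: empty
W: empty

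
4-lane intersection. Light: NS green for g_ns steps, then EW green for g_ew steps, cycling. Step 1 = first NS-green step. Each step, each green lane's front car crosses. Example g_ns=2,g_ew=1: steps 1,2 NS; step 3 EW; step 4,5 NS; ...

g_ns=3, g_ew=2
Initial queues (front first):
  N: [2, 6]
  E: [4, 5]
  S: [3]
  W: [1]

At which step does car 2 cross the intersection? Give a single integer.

Step 1 [NS]: N:car2-GO,E:wait,S:car3-GO,W:wait | queues: N=1 E=2 S=0 W=1
Step 2 [NS]: N:car6-GO,E:wait,S:empty,W:wait | queues: N=0 E=2 S=0 W=1
Step 3 [NS]: N:empty,E:wait,S:empty,W:wait | queues: N=0 E=2 S=0 W=1
Step 4 [EW]: N:wait,E:car4-GO,S:wait,W:car1-GO | queues: N=0 E=1 S=0 W=0
Step 5 [EW]: N:wait,E:car5-GO,S:wait,W:empty | queues: N=0 E=0 S=0 W=0
Car 2 crosses at step 1

1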